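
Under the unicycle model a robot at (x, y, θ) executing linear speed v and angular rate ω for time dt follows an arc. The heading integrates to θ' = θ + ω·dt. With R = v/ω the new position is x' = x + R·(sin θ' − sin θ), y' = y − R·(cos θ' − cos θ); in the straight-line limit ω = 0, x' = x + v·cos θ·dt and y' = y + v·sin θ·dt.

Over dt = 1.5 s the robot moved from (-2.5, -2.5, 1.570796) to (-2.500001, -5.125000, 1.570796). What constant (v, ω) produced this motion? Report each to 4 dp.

v = -1.7500, ω = 0.0000

Δθ = 1.570796 − 1.570796 = 0.000000
ω = Δθ/dt = 0.000000/1.5 = 0.0000
ω = 0 → v = (Δx·cos θ + Δy·sin θ)/dt = -1.7500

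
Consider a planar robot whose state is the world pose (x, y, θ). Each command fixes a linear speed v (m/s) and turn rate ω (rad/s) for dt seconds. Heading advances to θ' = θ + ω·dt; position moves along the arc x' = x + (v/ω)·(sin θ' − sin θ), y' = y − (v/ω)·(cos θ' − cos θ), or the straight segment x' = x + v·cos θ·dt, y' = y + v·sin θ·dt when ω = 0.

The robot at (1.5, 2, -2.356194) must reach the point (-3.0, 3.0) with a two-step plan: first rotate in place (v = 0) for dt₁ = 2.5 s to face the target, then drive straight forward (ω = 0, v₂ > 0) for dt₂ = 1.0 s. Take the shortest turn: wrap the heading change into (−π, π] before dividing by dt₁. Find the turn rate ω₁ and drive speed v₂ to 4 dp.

ω₁ = -0.4016, v₂ = 4.6098

heading to target = atan2(3−2, -3−1.5) = 2.9229
Δθ = wrap(2.9229 − -2.3562) = -1.0041; ω₁ = Δθ/dt₁ = -0.4016
distance = √((-3−1.5)² + (3−2)²) = 4.6098; v₂ = distance/dt₂ = 4.6098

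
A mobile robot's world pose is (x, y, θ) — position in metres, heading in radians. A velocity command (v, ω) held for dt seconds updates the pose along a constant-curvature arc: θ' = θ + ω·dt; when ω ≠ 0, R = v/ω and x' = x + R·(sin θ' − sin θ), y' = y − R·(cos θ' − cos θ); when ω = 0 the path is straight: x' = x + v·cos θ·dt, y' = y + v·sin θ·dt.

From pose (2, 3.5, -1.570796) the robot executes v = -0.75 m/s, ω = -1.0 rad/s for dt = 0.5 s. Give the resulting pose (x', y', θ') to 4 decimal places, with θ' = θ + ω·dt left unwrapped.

(2.0918, 3.8596, -2.0708)

θ' = -1.5708 + -1.0·0.5 = -2.0708
R = v/ω = -0.75/-1.0 = 0.7500
x' = 2 + 0.7500·(sin -2.0708 − sin -1.5708) = 2.0918
y' = 3.5 − 0.7500·(cos -2.0708 − cos -1.5708) = 3.8596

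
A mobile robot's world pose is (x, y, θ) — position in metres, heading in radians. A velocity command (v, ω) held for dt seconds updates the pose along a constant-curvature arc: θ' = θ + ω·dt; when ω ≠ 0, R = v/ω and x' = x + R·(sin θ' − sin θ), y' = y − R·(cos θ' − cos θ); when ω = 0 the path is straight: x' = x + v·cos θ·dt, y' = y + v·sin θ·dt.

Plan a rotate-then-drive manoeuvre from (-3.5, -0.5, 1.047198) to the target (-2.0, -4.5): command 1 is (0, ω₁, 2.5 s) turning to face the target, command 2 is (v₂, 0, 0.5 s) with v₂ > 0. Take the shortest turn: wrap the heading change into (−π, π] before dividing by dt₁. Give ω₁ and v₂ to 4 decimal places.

ω₁ = -0.9037, v₂ = 8.5440

heading to target = atan2(-4.5−-0.5, -2−-3.5) = -1.2120
Δθ = wrap(-1.2120 − 1.0472) = -2.2592; ω₁ = Δθ/dt₁ = -0.9037
distance = √((-2−-3.5)² + (-4.5−-0.5)²) = 4.2720; v₂ = distance/dt₂ = 8.5440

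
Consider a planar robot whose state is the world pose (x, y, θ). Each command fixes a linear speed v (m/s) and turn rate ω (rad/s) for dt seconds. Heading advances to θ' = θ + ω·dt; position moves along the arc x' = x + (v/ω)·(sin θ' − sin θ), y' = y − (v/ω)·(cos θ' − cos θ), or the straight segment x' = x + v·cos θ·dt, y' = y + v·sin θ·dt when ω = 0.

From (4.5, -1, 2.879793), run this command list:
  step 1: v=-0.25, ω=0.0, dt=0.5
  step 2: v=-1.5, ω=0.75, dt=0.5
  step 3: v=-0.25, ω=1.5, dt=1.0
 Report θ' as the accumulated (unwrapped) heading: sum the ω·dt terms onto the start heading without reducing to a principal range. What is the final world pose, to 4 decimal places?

(5.5120, -0.9150, 4.7548)

step 1: θ'=2.8798 (straight) → pose (4.6207, -1.0324, 2.8798)
step 2: θ'=3.2548 (R=-2.0000) → pose (5.3643, -1.0877, 3.2548)
step 3: θ'=4.7548 (R=-0.1667) → pose (5.5120, -0.9150, 4.7548)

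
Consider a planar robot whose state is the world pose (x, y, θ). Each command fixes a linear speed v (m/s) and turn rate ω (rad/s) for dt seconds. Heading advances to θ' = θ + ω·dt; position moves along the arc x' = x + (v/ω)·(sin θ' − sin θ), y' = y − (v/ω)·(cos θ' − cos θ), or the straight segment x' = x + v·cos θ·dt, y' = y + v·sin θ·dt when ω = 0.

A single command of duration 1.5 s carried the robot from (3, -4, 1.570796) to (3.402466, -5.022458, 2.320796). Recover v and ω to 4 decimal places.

Δθ = 2.320796 − 1.570796 = 0.750000
ω = Δθ/dt = 0.750000/1.5 = 0.5000
R = −Δy/(cos θ' − cos θ) = -1.5000
v = R·ω = -1.5000·0.5000 = -0.7500

v = -0.7500, ω = 0.5000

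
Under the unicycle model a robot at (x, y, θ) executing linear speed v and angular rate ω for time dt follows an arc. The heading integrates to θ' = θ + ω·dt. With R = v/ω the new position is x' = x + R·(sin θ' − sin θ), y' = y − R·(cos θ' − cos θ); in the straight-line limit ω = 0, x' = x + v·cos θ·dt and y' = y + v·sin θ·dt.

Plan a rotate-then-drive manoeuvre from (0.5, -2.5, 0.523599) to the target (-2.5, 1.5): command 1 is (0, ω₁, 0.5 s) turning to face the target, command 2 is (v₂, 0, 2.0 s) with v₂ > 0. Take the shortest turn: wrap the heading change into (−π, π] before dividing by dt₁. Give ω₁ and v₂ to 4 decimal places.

heading to target = atan2(1.5−-2.5, -2.5−0.5) = 2.2143
Δθ = wrap(2.2143 − 0.5236) = 1.6907; ω₁ = Δθ/dt₁ = 3.3814
distance = √((-2.5−0.5)² + (1.5−-2.5)²) = 5.0000; v₂ = distance/dt₂ = 2.5000

ω₁ = 3.3814, v₂ = 2.5000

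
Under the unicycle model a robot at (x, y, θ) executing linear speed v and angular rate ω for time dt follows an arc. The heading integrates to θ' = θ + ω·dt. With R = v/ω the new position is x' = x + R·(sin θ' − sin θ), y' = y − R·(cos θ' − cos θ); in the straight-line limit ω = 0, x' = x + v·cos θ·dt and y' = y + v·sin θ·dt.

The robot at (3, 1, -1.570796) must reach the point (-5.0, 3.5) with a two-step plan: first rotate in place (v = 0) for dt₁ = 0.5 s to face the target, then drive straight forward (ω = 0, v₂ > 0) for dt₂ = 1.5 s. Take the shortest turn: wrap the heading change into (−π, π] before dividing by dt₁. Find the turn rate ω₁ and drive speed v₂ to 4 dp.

ω₁ = -3.7474, v₂ = 5.5877

heading to target = atan2(3.5−1, -5−3) = 2.8387
Δθ = wrap(2.8387 − -1.5708) = -1.8737; ω₁ = Δθ/dt₁ = -3.7474
distance = √((-5−3)² + (3.5−1)²) = 8.3815; v₂ = distance/dt₂ = 5.5877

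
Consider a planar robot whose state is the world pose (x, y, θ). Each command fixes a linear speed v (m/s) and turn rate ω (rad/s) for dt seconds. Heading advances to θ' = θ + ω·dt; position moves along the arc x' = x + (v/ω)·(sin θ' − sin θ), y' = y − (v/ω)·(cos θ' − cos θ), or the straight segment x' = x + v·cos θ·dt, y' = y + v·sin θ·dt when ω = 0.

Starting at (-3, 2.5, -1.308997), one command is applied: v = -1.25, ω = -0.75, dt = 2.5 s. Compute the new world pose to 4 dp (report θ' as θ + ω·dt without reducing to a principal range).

θ' = -1.3090 + -0.75·2.5 = -3.1840
R = v/ω = -1.25/-0.75 = 1.6667
x' = -3 + 1.6667·(sin -3.1840 − sin -1.3090) = -1.3195
y' = 2.5 − 1.6667·(cos -3.1840 − cos -1.3090) = 4.5965

(-1.3195, 4.5965, -3.1840)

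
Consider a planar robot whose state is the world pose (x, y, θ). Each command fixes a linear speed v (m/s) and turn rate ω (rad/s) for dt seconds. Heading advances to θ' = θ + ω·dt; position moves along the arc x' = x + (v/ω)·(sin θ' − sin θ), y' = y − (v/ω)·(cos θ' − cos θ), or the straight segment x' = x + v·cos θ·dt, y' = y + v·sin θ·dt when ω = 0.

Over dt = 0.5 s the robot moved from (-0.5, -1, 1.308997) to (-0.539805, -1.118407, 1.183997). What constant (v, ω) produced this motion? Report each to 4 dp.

Δθ = 1.183997 − 1.308997 = -0.125000
ω = Δθ/dt = -0.125000/0.5 = -0.2500
R = −Δy/(cos θ' − cos θ) = 1.0000
v = R·ω = 1.0000·-0.2500 = -0.2500

v = -0.2500, ω = -0.2500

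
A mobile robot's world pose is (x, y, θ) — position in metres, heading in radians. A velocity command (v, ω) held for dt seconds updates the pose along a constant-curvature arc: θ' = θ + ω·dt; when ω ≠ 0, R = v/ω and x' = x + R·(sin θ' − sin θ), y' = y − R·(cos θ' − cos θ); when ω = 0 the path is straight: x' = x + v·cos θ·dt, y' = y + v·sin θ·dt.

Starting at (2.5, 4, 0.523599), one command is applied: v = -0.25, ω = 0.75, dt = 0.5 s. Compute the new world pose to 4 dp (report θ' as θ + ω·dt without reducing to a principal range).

(2.4058, 3.9189, 0.8986)

θ' = 0.5236 + 0.75·0.5 = 0.8986
R = v/ω = -0.25/0.75 = -0.3333
x' = 2.5 + -0.3333·(sin 0.8986 − sin 0.5236) = 2.4058
y' = 4 − -0.3333·(cos 0.8986 − cos 0.5236) = 3.9189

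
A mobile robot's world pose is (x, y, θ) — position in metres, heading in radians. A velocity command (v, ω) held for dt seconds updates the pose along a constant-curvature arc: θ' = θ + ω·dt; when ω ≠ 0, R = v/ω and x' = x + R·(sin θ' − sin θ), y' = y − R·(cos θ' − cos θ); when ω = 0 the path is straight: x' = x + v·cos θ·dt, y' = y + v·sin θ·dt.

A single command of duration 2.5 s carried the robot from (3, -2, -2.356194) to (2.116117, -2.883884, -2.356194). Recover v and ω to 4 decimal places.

v = 0.5000, ω = 0.0000

Δθ = -2.356194 − -2.356194 = 0.000000
ω = Δθ/dt = 0.000000/2.5 = 0.0000
ω = 0 → v = (Δx·cos θ + Δy·sin θ)/dt = 0.5000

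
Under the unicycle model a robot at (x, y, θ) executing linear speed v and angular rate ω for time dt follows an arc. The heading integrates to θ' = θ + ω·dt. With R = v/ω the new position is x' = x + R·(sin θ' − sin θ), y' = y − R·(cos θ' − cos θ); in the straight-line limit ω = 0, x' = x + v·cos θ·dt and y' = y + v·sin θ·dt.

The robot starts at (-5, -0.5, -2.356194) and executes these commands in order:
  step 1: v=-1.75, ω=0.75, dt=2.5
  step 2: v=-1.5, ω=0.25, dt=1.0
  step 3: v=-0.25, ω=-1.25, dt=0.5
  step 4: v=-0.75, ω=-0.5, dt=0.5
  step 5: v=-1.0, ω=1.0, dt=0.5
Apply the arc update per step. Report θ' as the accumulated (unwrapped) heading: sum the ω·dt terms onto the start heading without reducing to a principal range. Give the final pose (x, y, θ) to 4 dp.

(-7.6096, 4.4882, -0.6062)

step 1: θ'=-0.4812 (R=-2.3333) → pose (-5.5700, 3.2183, -0.4812)
step 2: θ'=-0.2312 (R=-6.0000) → pose (-6.9721, 3.7400, -0.2312)
step 3: θ'=-0.8562 (R=0.2000) → pose (-7.0774, 3.8036, -0.8562)
step 4: θ'=-1.1062 (R=1.5000) → pose (-7.2854, 4.1145, -1.1062)
step 5: θ'=-0.6062 (R=-1.0000) → pose (-7.6096, 4.4882, -0.6062)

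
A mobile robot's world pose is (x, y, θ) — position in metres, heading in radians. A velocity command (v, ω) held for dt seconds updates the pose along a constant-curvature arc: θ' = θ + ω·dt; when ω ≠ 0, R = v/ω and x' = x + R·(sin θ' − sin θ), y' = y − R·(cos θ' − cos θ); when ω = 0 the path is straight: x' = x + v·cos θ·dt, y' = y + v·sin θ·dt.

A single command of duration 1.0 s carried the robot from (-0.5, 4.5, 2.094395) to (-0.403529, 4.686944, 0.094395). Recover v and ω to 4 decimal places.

v = 0.2500, ω = -2.0000

Δθ = 0.094395 − 2.094395 = -2.000000
ω = Δθ/dt = -2.000000/1.0 = -2.0000
R = −Δy/(cos θ' − cos θ) = -0.1250
v = R·ω = -0.1250·-2.0000 = 0.2500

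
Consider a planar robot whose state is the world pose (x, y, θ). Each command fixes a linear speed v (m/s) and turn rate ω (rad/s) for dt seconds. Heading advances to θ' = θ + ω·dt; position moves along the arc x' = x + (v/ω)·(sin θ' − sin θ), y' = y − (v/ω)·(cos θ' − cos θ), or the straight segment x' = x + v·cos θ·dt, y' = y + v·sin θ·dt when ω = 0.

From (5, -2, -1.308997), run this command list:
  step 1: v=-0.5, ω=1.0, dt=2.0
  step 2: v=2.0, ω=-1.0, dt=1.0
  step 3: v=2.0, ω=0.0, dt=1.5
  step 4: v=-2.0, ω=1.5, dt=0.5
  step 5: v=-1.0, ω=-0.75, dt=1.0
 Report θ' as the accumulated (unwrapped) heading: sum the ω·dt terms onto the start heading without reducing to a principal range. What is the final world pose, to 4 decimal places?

step 1: θ'=0.6910 (R=-0.5000) → pose (4.1984, -1.7441, 0.6910)
step 2: θ'=-0.3090 (R=-2.0000) → pose (6.0812, -1.3800, -0.3090)
step 3: θ'=-0.3090 (straight) → pose (8.9391, -2.2924, -0.3090)
step 4: θ'=0.4410 (R=-1.3333) → pose (7.9645, -2.3568, 0.4410)
step 5: θ'=-0.3090 (R=1.3333) → pose (6.9899, -2.4212, -0.3090)

(6.9899, -2.4212, -0.3090)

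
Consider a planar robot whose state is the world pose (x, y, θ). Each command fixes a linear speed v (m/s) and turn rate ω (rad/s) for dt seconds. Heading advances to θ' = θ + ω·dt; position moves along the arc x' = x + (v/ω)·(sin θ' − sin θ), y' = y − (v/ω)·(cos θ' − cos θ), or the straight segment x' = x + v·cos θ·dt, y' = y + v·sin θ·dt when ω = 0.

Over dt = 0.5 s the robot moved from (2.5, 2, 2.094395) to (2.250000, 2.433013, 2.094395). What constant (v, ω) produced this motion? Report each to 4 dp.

Δθ = 2.094395 − 2.094395 = 0.000000
ω = Δθ/dt = 0.000000/0.5 = 0.0000
ω = 0 → v = (Δx·cos θ + Δy·sin θ)/dt = 1.0000

v = 1.0000, ω = 0.0000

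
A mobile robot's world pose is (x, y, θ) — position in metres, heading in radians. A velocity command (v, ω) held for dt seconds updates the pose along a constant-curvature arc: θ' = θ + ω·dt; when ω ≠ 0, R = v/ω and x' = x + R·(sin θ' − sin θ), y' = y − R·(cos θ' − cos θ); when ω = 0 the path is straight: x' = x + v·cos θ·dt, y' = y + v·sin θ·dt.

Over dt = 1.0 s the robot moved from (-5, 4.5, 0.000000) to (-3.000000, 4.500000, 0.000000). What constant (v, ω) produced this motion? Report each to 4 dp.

v = 2.0000, ω = 0.0000

Δθ = 0.000000 − 0.000000 = 0.000000
ω = Δθ/dt = 0.000000/1.0 = 0.0000
ω = 0 → v = (Δx·cos θ + Δy·sin θ)/dt = 2.0000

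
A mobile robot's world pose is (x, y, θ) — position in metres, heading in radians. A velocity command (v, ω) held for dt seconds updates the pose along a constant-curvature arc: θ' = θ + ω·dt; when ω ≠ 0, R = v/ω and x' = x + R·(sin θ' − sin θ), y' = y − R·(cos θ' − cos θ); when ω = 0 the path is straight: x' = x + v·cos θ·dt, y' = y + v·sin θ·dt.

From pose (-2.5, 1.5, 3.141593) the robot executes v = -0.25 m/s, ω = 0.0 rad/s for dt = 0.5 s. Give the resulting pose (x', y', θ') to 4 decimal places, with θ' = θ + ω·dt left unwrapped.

(-2.3750, 1.5000, 3.1416)

θ' = 3.1416 + 0.0·0.5 = 3.1416
ω = 0 → straight: x' = -2.5 + -0.25·cos(3.1416)·0.5 = -2.3750
y' = 1.5 + -0.25·sin(3.1416)·0.5 = 1.5000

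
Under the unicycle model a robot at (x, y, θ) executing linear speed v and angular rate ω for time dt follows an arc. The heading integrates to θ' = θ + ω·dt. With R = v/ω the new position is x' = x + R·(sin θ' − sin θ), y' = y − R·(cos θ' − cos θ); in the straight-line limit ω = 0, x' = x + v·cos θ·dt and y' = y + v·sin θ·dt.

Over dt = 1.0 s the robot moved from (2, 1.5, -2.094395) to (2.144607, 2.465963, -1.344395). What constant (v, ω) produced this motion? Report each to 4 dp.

Δθ = -1.344395 − -2.094395 = 0.750000
ω = Δθ/dt = 0.750000/1.0 = 0.7500
R = −Δy/(cos θ' − cos θ) = -1.3333
v = R·ω = -1.3333·0.7500 = -1.0000

v = -1.0000, ω = 0.7500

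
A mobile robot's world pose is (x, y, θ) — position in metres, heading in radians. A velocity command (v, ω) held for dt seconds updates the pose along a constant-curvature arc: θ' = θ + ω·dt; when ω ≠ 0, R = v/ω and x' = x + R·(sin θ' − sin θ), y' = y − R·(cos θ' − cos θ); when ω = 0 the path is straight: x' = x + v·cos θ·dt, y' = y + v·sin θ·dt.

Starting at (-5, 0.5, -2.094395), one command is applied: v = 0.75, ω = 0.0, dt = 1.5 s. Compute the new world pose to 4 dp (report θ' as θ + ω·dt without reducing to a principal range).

(-5.5625, -0.4743, -2.0944)

θ' = -2.0944 + 0.0·1.5 = -2.0944
ω = 0 → straight: x' = -5 + 0.75·cos(-2.0944)·1.5 = -5.5625
y' = 0.5 + 0.75·sin(-2.0944)·1.5 = -0.4743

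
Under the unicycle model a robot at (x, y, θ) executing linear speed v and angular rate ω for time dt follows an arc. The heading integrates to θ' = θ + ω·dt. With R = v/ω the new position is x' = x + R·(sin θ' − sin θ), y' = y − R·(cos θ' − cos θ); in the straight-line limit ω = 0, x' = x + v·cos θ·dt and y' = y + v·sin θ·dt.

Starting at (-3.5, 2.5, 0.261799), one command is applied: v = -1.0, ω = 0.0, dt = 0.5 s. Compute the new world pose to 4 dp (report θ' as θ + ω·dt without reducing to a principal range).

(-3.9830, 2.3706, 0.2618)

θ' = 0.2618 + 0.0·0.5 = 0.2618
ω = 0 → straight: x' = -3.5 + -1.0·cos(0.2618)·0.5 = -3.9830
y' = 2.5 + -1.0·sin(0.2618)·0.5 = 2.3706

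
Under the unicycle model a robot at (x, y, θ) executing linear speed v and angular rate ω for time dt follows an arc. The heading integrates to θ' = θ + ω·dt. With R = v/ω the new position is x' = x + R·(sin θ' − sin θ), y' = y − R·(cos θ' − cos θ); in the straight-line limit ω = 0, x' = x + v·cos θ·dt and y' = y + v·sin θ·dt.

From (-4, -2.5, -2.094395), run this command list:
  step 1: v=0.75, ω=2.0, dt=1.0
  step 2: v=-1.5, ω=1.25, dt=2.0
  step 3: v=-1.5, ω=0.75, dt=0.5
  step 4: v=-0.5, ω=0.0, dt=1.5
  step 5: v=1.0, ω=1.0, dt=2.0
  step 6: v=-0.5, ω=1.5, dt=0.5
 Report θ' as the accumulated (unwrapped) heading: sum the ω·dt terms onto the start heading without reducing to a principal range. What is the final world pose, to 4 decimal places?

(-4.7470, -6.5817, 5.5306)

step 1: θ'=-0.0944 (R=0.3750) → pose (-3.7106, -3.0608, -0.0944)
step 2: θ'=2.4056 (R=-1.2000) → pose (-4.6293, -5.1449, 2.4056)
step 3: θ'=2.7806 (R=-2.0000) → pose (-3.9930, -5.5337, 2.7806)
step 4: θ'=2.7806 (straight) → pose (-3.2914, -5.7985, 2.7806)
step 5: θ'=4.7806 (R=1.0000) → pose (-4.6422, -6.8023, 4.7806)
step 6: θ'=5.5306 (R=-0.3333) → pose (-4.7470, -6.5817, 5.5306)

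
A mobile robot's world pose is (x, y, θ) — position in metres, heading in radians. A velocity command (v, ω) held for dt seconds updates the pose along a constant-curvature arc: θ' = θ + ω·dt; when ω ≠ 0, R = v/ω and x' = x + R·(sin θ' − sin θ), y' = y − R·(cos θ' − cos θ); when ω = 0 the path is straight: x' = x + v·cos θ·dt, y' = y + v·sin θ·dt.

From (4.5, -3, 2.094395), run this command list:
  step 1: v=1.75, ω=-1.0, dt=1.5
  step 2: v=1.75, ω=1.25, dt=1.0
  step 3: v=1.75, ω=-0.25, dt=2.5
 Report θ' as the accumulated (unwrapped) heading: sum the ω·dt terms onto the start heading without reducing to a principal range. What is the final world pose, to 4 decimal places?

(5.7668, 5.1639, 1.2194)

step 1: θ'=0.5944 (R=-1.7500) → pose (5.0355, -0.6751, 0.5944)
step 2: θ'=1.8444 (R=1.4000) → pose (5.5994, 0.8630, 1.8444)
step 3: θ'=1.2194 (R=-7.0000) → pose (5.7668, 5.1639, 1.2194)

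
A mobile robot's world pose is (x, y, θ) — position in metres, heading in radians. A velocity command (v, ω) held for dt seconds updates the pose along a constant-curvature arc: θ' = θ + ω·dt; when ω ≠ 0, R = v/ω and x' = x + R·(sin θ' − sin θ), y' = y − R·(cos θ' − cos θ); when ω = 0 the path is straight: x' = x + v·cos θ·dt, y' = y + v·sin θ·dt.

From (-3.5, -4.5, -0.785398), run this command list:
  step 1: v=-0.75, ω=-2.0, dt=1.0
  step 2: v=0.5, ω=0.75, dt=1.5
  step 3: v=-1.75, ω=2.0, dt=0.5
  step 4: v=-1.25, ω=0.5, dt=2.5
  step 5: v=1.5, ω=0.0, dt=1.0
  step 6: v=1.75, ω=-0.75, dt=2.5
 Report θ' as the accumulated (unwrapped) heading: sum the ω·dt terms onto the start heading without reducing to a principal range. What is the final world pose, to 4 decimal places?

(-2.2724, -4.0241, -1.2854)

step 1: θ'=-2.7854 (R=0.3750) → pose (-3.3656, -3.8834, -2.7854)
step 2: θ'=-1.6604 (R=0.6667) → pose (-3.7971, -4.4485, -1.6604)
step 3: θ'=-0.6604 (R=-0.8750) → pose (-4.1319, -3.6792, -0.6604)
step 4: θ'=0.5896 (R=-2.5000) → pose (-7.0555, -3.5757, 0.5896)
step 5: θ'=0.5896 (straight) → pose (-5.8088, -2.7416, 0.5896)
step 6: θ'=-1.2854 (R=-2.3333) → pose (-2.2724, -4.0241, -1.2854)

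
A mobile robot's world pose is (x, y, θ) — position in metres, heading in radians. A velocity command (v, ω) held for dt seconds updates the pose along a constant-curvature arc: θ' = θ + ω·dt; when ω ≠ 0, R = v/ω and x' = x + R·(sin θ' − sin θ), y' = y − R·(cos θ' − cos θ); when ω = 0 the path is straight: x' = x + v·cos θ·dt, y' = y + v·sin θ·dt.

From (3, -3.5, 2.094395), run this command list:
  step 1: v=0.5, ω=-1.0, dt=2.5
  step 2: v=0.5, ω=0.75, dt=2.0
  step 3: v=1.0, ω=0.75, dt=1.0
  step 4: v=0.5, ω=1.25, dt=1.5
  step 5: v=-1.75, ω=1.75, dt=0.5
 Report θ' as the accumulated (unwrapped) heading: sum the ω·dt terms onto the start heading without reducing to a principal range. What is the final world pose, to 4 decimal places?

step 1: θ'=-0.4056 (R=-0.5000) → pose (3.6303, -2.7906, -0.4056)
step 2: θ'=1.0944 (R=0.6667) → pose (4.4858, -2.4837, 1.0944)
step 3: θ'=1.8444 (R=1.3333) → pose (4.5847, -1.5120, 1.8444)
step 4: θ'=3.7194 (R=0.4000) → pose (3.9811, -1.2850, 3.7194)
step 5: θ'=4.5944 (R=-1.0000) → pose (4.4279, -0.5651, 4.5944)

(4.4279, -0.5651, 4.5944)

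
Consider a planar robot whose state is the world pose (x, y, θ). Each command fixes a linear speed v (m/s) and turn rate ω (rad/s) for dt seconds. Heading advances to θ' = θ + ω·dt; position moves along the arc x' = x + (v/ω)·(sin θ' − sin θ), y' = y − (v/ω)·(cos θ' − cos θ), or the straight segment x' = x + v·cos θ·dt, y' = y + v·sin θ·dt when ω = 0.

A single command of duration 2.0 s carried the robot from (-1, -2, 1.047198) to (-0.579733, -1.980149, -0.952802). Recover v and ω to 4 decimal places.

Δθ = -0.952802 − 1.047198 = -2.000000
ω = Δθ/dt = -2.000000/2.0 = -1.0000
R = Δx/(sin θ' − sin θ) = -0.2500
v = R·ω = -0.2500·-1.0000 = 0.2500

v = 0.2500, ω = -1.0000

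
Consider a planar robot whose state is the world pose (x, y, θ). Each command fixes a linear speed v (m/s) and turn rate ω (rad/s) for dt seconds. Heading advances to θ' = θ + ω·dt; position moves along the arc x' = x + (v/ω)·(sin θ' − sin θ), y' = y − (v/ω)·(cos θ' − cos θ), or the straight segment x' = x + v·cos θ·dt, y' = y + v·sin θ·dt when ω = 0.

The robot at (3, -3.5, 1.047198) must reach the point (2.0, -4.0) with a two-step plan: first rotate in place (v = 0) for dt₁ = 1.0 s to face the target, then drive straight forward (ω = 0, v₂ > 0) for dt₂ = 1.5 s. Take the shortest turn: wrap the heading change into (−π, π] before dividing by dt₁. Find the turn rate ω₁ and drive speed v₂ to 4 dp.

heading to target = atan2(-4−-3.5, 2−3) = -2.6779
Δθ = wrap(-2.6779 − 1.0472) = 2.5580; ω₁ = Δθ/dt₁ = 2.5580
distance = √((2−3)² + (-4−-3.5)²) = 1.1180; v₂ = distance/dt₂ = 0.7454

ω₁ = 2.5580, v₂ = 0.7454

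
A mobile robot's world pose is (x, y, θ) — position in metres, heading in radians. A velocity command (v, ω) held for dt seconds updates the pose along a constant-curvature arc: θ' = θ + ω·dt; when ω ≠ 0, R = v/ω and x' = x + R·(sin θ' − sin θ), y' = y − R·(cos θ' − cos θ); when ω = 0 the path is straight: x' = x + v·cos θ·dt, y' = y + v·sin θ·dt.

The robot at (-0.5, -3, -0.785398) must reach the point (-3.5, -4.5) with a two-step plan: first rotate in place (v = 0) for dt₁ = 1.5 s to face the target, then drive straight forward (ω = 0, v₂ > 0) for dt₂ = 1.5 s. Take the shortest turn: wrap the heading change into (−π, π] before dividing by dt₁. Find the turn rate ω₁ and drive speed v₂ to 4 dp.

heading to target = atan2(-4.5−-3, -3.5−-0.5) = -2.6779
Δθ = wrap(-2.6779 − -0.7854) = -1.8925; ω₁ = Δθ/dt₁ = -1.2617
distance = √((-3.5−-0.5)² + (-4.5−-3)²) = 3.3541; v₂ = distance/dt₂ = 2.2361

ω₁ = -1.2617, v₂ = 2.2361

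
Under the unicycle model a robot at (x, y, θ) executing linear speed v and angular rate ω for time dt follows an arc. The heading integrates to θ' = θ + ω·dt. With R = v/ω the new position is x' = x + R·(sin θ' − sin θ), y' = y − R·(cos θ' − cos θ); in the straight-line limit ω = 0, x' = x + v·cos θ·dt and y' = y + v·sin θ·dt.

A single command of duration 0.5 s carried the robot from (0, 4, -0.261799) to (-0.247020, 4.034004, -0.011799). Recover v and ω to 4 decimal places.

v = -0.5000, ω = 0.5000

Δθ = -0.011799 − -0.261799 = 0.250000
ω = Δθ/dt = 0.250000/0.5 = 0.5000
R = Δx/(sin θ' − sin θ) = -1.0000
v = R·ω = -1.0000·0.5000 = -0.5000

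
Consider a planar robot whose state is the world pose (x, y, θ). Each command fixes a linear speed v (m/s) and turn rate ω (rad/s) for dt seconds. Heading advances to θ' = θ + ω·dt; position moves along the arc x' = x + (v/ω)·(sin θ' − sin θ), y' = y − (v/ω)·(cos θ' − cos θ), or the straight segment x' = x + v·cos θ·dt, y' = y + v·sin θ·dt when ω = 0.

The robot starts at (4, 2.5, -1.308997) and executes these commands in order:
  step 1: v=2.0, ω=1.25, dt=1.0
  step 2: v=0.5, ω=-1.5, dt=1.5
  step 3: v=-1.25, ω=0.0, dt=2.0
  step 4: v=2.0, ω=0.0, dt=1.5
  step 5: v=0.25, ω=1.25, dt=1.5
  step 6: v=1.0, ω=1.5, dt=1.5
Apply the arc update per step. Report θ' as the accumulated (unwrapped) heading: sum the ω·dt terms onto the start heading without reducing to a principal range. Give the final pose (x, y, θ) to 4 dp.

(6.3325, 0.8406, 1.8160)

step 1: θ'=-0.0590 (R=1.6000) → pose (5.4511, 1.3169, -0.0590)
step 2: θ'=-2.3090 (R=-0.3333) → pose (5.6780, 0.7598, -2.3090)
step 3: θ'=-2.3090 (straight) → pose (7.3604, 2.6090, -2.3090)
step 4: θ'=-2.3090 (straight) → pose (5.3416, 0.3900, -2.3090)
step 5: θ'=-0.4340 (R=0.2000) → pose (5.4054, 0.0739, -0.4340)
step 6: θ'=1.8160 (R=0.6667) → pose (6.3325, 0.8406, 1.8160)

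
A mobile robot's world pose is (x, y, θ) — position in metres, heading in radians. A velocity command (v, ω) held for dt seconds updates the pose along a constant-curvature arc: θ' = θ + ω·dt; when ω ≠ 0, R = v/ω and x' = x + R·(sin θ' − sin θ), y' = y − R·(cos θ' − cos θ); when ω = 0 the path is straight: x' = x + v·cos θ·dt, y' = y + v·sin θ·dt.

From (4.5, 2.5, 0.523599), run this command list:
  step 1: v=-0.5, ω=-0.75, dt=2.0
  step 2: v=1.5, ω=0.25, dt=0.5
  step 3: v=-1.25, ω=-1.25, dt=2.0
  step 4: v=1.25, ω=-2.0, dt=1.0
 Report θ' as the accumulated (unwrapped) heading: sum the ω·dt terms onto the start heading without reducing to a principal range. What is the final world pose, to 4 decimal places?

step 1: θ'=-0.9764 (R=0.6667) → pose (3.6143, 2.7040, -0.9764)
step 2: θ'=-0.8514 (R=6.0000) → pose (4.0720, 2.1105, -0.8514)
step 3: θ'=-3.3514 (R=1.0000) → pose (5.0325, 3.7475, -3.3514)
step 4: θ'=-5.3514 (R=-0.6250) → pose (4.6610, 4.7315, -5.3514)

(4.6610, 4.7315, -5.3514)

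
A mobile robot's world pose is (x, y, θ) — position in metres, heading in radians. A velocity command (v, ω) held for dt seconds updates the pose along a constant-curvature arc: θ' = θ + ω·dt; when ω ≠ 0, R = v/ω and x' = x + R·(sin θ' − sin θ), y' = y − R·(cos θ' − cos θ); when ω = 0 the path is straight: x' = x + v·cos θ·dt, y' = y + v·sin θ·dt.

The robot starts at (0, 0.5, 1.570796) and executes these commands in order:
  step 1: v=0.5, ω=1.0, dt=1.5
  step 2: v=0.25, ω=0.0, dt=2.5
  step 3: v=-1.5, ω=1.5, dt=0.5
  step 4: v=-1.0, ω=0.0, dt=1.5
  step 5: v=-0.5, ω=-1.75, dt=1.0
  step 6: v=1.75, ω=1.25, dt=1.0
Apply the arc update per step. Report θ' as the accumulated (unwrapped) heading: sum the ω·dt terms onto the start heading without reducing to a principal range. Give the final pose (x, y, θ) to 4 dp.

(-0.2700, 2.8257, 3.3208)

step 1: θ'=3.0708 (R=0.5000) → pose (-0.4646, 0.9987, 3.0708)
step 2: θ'=3.0708 (straight) → pose (-1.0881, 1.0430, 3.0708)
step 3: θ'=3.8208 (R=-1.0000) → pose (-0.3892, 1.2624, 3.8208)
step 4: θ'=3.8208 (straight) → pose (0.7780, 2.2046, 3.8208)
step 5: θ'=2.0708 (R=0.2857) → pose (1.2082, 2.1193, 2.0708)
step 6: θ'=3.3208 (R=1.4000) → pose (-0.2700, 2.8257, 3.3208)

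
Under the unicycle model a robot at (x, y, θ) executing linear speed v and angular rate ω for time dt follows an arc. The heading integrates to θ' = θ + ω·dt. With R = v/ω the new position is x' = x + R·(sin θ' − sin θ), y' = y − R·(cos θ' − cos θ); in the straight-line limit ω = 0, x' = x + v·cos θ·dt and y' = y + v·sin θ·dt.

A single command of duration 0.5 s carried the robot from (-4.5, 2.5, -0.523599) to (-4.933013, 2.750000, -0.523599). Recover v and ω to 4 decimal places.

v = -1.0000, ω = 0.0000

Δθ = -0.523599 − -0.523599 = 0.000000
ω = Δθ/dt = 0.000000/0.5 = 0.0000
ω = 0 → v = (Δx·cos θ + Δy·sin θ)/dt = -1.0000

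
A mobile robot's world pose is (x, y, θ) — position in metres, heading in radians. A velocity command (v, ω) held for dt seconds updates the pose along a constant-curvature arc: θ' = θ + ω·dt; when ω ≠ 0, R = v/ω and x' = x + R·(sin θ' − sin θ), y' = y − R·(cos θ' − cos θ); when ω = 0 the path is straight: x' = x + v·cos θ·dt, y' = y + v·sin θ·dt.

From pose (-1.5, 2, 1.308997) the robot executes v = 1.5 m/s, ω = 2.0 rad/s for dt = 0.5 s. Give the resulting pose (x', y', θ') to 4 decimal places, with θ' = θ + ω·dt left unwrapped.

(-1.6697, 2.6988, 2.3090)

θ' = 1.3090 + 2.0·0.5 = 2.3090
R = v/ω = 1.5/2.0 = 0.7500
x' = -1.5 + 0.7500·(sin 2.3090 − sin 1.3090) = -1.6697
y' = 2 − 0.7500·(cos 2.3090 − cos 1.3090) = 2.6988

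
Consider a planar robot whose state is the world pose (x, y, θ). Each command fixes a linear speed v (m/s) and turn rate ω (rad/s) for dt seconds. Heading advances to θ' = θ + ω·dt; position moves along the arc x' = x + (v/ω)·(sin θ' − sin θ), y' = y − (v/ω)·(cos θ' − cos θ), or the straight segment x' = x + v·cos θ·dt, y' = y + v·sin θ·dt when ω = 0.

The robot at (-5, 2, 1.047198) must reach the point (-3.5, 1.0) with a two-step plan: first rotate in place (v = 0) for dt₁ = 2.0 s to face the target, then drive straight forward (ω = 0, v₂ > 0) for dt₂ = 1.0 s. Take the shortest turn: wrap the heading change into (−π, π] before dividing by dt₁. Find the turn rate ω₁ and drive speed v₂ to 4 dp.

heading to target = atan2(1−2, -3.5−-5) = -0.5880
Δθ = wrap(-0.5880 − 1.0472) = -1.6352; ω₁ = Δθ/dt₁ = -0.8176
distance = √((-3.5−-5)² + (1−2)²) = 1.8028; v₂ = distance/dt₂ = 1.8028

ω₁ = -0.8176, v₂ = 1.8028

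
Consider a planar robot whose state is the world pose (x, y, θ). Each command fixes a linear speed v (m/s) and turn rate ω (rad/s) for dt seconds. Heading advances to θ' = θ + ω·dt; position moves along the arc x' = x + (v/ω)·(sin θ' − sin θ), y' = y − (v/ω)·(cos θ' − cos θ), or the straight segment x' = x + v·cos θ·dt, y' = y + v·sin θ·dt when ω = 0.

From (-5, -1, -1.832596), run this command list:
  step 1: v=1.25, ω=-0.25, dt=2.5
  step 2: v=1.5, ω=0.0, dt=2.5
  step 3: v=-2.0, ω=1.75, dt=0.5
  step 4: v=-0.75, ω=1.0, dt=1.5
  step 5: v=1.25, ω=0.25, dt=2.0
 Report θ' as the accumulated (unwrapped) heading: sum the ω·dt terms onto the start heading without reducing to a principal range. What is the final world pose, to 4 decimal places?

(-7.4046, -3.9100, 0.4174)

step 1: θ'=-2.4576 (R=-5.0000) → pose (-6.6702, -3.5812, -2.4576)
step 2: θ'=-2.4576 (straight) → pose (-9.5766, -5.9508, -2.4576)
step 3: θ'=-1.5826 (R=-1.1429) → pose (-9.1560, -5.0785, -1.5826)
step 4: θ'=-0.0826 (R=-0.7500) → pose (-9.8441, -4.3222, -0.0826)
step 5: θ'=0.4174 (R=5.0000) → pose (-7.4046, -3.9100, 0.4174)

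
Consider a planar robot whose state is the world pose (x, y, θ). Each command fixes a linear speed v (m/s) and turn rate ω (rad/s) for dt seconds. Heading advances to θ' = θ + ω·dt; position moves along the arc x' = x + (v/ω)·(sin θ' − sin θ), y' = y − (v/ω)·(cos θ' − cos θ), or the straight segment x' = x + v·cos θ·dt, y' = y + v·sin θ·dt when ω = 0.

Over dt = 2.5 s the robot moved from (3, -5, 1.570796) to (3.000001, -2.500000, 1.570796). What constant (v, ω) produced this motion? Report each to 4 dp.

v = 1.0000, ω = 0.0000

Δθ = 1.570796 − 1.570796 = 0.000000
ω = Δθ/dt = 0.000000/2.5 = 0.0000
ω = 0 → v = (Δx·cos θ + Δy·sin θ)/dt = 1.0000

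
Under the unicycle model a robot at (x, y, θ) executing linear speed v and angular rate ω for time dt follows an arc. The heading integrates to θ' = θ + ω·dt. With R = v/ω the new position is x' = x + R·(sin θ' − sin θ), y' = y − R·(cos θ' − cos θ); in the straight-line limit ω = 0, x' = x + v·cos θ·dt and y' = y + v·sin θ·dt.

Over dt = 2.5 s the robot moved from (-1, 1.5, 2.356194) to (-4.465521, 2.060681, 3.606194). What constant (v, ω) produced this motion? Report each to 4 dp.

Δθ = 3.606194 − 2.356194 = 1.250000
ω = Δθ/dt = 1.250000/2.5 = 0.5000
R = Δx/(sin θ' − sin θ) = 3.0000
v = R·ω = 3.0000·0.5000 = 1.5000

v = 1.5000, ω = 0.5000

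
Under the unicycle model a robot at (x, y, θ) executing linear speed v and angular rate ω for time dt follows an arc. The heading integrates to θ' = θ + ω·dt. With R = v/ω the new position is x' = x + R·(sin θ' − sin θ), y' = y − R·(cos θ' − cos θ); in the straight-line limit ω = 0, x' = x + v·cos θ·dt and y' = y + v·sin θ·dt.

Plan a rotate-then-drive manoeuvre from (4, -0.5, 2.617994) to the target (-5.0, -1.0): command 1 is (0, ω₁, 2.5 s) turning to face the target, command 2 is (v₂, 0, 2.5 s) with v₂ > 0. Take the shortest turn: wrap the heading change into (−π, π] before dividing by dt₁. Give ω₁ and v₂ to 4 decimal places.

heading to target = atan2(-1−-0.5, -5−4) = -3.0861
Δθ = wrap(-3.0861 − 2.6180) = 0.5791; ω₁ = Δθ/dt₁ = 0.2316
distance = √((-5−4)² + (-1−-0.5)²) = 9.0139; v₂ = distance/dt₂ = 3.6056

ω₁ = 0.2316, v₂ = 3.6056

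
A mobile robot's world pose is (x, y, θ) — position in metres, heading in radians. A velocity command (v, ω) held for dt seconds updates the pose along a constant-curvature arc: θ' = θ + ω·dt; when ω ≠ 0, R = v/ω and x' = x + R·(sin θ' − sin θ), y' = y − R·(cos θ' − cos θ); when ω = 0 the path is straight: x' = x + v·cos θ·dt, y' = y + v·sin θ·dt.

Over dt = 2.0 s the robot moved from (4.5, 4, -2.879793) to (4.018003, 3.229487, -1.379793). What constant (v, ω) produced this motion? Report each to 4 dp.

v = 0.5000, ω = 0.7500

Δθ = -1.379793 − -2.879793 = 1.500000
ω = Δθ/dt = 1.500000/2.0 = 0.7500
R = −Δy/(cos θ' − cos θ) = 0.6667
v = R·ω = 0.6667·0.7500 = 0.5000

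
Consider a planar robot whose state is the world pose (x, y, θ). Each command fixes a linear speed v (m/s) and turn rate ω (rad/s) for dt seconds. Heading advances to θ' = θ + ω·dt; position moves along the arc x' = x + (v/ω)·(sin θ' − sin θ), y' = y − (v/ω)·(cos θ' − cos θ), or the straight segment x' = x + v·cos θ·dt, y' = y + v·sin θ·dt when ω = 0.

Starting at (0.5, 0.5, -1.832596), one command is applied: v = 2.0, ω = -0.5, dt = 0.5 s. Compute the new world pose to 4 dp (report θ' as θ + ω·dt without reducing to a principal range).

θ' = -1.8326 + -0.5·0.5 = -2.0826
R = v/ω = 2.0/-0.5 = -4.0000
x' = 0.5 + -4.0000·(sin -2.0826 − sin -1.8326) = 0.1238
y' = 0.5 − -4.0000·(cos -2.0826 − cos -1.8326) = -0.4237

(0.1238, -0.4237, -2.0826)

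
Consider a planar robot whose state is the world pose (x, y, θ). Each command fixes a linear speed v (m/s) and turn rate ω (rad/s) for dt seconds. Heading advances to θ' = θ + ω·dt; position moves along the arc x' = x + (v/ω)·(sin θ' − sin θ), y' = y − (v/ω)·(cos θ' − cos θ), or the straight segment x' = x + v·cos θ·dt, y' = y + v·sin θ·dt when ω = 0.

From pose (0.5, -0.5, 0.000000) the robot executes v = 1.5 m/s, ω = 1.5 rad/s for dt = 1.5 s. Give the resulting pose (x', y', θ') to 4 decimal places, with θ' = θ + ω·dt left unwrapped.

θ' = 0.0000 + 1.5·1.5 = 2.2500
R = v/ω = 1.5/1.5 = 1.0000
x' = 0.5 + 1.0000·(sin 2.2500 − sin 0.0000) = 1.2781
y' = -0.5 − 1.0000·(cos 2.2500 − cos 0.0000) = 1.1282

(1.2781, 1.1282, 2.2500)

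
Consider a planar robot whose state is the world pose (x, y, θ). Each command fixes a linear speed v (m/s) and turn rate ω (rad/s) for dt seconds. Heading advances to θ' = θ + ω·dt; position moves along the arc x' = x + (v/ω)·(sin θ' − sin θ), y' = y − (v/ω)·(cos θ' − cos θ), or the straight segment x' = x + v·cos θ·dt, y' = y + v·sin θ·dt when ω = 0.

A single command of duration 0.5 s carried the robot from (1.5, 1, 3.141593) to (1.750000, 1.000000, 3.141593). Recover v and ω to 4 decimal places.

v = -0.5000, ω = 0.0000

Δθ = 3.141593 − 3.141593 = 0.000000
ω = Δθ/dt = 0.000000/0.5 = 0.0000
ω = 0 → v = (Δx·cos θ + Δy·sin θ)/dt = -0.5000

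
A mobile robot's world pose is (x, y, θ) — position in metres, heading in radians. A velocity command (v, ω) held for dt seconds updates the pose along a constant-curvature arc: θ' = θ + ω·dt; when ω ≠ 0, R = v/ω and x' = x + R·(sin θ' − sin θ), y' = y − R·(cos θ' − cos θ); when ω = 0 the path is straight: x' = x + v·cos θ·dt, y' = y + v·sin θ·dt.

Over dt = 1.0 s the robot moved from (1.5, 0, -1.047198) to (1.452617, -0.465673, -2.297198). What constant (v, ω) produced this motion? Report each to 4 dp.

Δθ = -2.297198 − -1.047198 = -1.250000
ω = Δθ/dt = -1.250000/1.0 = -1.2500
R = −Δy/(cos θ' − cos θ) = -0.4000
v = R·ω = -0.4000·-1.2500 = 0.5000

v = 0.5000, ω = -1.2500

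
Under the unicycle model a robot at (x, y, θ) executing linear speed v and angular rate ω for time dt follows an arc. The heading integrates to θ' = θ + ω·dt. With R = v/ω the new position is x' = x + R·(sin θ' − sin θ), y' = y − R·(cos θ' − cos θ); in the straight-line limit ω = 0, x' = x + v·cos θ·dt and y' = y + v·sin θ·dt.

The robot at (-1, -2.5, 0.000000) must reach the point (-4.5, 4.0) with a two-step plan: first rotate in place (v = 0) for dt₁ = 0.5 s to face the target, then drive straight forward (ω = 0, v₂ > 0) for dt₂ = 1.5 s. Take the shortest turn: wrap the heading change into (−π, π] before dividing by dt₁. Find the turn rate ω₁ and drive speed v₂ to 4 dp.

heading to target = atan2(4−-2.5, -4.5−-1) = 2.0647
Δθ = wrap(2.0647 − 0.0000) = 2.0647; ω₁ = Δθ/dt₁ = 4.1295
distance = √((-4.5−-1)² + (4−-2.5)²) = 7.3824; v₂ = distance/dt₂ = 4.9216

ω₁ = 4.1295, v₂ = 4.9216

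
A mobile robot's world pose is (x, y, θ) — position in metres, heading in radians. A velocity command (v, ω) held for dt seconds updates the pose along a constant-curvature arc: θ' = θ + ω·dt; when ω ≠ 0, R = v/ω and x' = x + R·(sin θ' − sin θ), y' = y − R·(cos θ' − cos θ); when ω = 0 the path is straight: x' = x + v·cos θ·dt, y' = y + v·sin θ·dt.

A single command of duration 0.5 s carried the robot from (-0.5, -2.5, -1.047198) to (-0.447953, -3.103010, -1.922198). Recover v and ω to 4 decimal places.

v = 1.2500, ω = -1.7500

Δθ = -1.922198 − -1.047198 = -0.875000
ω = Δθ/dt = -0.875000/0.5 = -1.7500
R = −Δy/(cos θ' − cos θ) = -0.7143
v = R·ω = -0.7143·-1.7500 = 1.2500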